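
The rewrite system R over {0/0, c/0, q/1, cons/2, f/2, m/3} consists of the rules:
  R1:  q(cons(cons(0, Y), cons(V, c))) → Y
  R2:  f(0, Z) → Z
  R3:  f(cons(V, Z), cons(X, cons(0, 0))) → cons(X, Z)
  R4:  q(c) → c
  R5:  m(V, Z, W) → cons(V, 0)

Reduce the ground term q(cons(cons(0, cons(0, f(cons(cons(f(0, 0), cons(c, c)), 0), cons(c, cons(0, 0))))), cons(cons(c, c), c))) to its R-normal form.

1. q(cons(cons(0, cons(0, f(cons(cons(f(0, 0), cons(c, c)), 0), cons(c, cons(0, 0))))), cons(cons(c, c), c)))  →  cons(0, f(cons(cons(f(0, 0), cons(c, c)), 0), cons(c, cons(0, 0))))   [R1 at ε]
2. cons(0, f(cons(cons(f(0, 0), cons(c, c)), 0), cons(c, cons(0, 0))))  →  cons(0, cons(c, 0))   [R3 at 2]

cons(0, cons(c, 0))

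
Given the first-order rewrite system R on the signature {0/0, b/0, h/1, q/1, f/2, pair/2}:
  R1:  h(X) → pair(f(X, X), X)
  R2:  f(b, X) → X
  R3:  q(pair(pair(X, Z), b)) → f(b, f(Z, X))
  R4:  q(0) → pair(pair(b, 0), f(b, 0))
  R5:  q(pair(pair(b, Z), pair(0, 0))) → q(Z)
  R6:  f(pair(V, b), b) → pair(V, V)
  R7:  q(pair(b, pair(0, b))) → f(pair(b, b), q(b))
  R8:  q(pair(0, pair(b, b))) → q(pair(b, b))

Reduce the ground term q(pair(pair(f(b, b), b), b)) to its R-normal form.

1. q(pair(pair(f(b, b), b), b))  →  f(b, f(b, f(b, b)))   [R3 at ε]
2. f(b, f(b, f(b, b)))  →  f(b, f(b, b))   [R2 at ε]
3. f(b, f(b, b))  →  f(b, b)   [R2 at ε]
4. f(b, b)  →  b   [R2 at ε]

b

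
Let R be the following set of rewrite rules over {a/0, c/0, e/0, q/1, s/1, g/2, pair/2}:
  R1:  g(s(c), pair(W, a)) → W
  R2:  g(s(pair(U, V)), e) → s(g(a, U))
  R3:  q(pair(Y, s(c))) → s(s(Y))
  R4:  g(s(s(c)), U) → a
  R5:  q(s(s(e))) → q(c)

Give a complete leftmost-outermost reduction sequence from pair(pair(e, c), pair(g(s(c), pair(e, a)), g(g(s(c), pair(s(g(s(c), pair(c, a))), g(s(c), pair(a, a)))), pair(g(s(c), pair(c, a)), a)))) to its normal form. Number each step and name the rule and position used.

pair(pair(e, c), pair(e, c))

1. pair(pair(e, c), pair(g(s(c), pair(e, a)), g(g(s(c), pair(s(g(s(c), pair(c, a))), g(s(c), pair(a, a)))), pair(g(s(c), pair(c, a)), a))))  →  pair(pair(e, c), pair(e, g(g(s(c), pair(s(g(s(c), pair(c, a))), g(s(c), pair(a, a)))), pair(g(s(c), pair(c, a)), a))))   [R1 at 2.1]
2. pair(pair(e, c), pair(e, g(g(s(c), pair(s(g(s(c), pair(c, a))), g(s(c), pair(a, a)))), pair(g(s(c), pair(c, a)), a))))  →  pair(pair(e, c), pair(e, g(g(s(c), pair(s(c), g(s(c), pair(a, a)))), pair(g(s(c), pair(c, a)), a))))   [R1 at 2.2.1.2.1.1]
3. pair(pair(e, c), pair(e, g(g(s(c), pair(s(c), g(s(c), pair(a, a)))), pair(g(s(c), pair(c, a)), a))))  →  pair(pair(e, c), pair(e, g(g(s(c), pair(s(c), a)), pair(g(s(c), pair(c, a)), a))))   [R1 at 2.2.1.2.2]
4. pair(pair(e, c), pair(e, g(g(s(c), pair(s(c), a)), pair(g(s(c), pair(c, a)), a))))  →  pair(pair(e, c), pair(e, g(s(c), pair(g(s(c), pair(c, a)), a))))   [R1 at 2.2.1]
5. pair(pair(e, c), pair(e, g(s(c), pair(g(s(c), pair(c, a)), a))))  →  pair(pair(e, c), pair(e, g(s(c), pair(c, a))))   [R1 at 2.2]
6. pair(pair(e, c), pair(e, g(s(c), pair(c, a))))  →  pair(pair(e, c), pair(e, c))   [R1 at 2.2]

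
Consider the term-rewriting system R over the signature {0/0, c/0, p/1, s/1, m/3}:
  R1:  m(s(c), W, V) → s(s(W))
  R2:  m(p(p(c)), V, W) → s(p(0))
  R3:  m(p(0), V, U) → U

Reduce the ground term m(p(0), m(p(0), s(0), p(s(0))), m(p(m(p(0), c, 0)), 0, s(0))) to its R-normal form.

1. m(p(0), m(p(0), s(0), p(s(0))), m(p(m(p(0), c, 0)), 0, s(0)))  →  m(p(m(p(0), c, 0)), 0, s(0))   [R3 at ε]
2. m(p(m(p(0), c, 0)), 0, s(0))  →  m(p(0), 0, s(0))   [R3 at 1.1]
3. m(p(0), 0, s(0))  →  s(0)   [R3 at ε]

s(0)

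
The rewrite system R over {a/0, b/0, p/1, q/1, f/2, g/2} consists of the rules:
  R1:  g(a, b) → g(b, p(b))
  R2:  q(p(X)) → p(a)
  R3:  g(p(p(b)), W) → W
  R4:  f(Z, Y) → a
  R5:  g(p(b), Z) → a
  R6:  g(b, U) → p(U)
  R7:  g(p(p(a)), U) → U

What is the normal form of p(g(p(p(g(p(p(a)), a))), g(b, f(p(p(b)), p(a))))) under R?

1. p(g(p(p(g(p(p(a)), a))), g(b, f(p(p(b)), p(a)))))  →  p(g(p(p(a)), g(b, f(p(p(b)), p(a)))))   [R7 at 1.1.1.1]
2. p(g(p(p(a)), g(b, f(p(p(b)), p(a)))))  →  p(g(b, f(p(p(b)), p(a))))   [R7 at 1]
3. p(g(b, f(p(p(b)), p(a))))  →  p(p(f(p(p(b)), p(a))))   [R6 at 1]
4. p(p(f(p(p(b)), p(a))))  →  p(p(a))   [R4 at 1.1]

p(p(a))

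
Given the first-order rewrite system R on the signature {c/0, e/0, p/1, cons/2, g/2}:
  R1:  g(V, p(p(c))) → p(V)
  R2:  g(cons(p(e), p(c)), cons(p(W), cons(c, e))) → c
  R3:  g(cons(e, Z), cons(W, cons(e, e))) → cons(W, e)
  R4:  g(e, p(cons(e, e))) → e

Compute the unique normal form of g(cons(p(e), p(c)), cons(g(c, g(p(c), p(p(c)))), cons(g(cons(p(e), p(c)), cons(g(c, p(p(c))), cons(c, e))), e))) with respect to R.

c

1. g(cons(p(e), p(c)), cons(g(c, g(p(c), p(p(c)))), cons(g(cons(p(e), p(c)), cons(g(c, p(p(c))), cons(c, e))), e)))  →  g(cons(p(e), p(c)), cons(g(c, p(p(c))), cons(g(cons(p(e), p(c)), cons(g(c, p(p(c))), cons(c, e))), e)))   [R1 at 2.1.2]
2. g(cons(p(e), p(c)), cons(g(c, p(p(c))), cons(g(cons(p(e), p(c)), cons(g(c, p(p(c))), cons(c, e))), e)))  →  g(cons(p(e), p(c)), cons(p(c), cons(g(cons(p(e), p(c)), cons(g(c, p(p(c))), cons(c, e))), e)))   [R1 at 2.1]
3. g(cons(p(e), p(c)), cons(p(c), cons(g(cons(p(e), p(c)), cons(g(c, p(p(c))), cons(c, e))), e)))  →  g(cons(p(e), p(c)), cons(p(c), cons(g(cons(p(e), p(c)), cons(p(c), cons(c, e))), e)))   [R1 at 2.2.1.2.1]
4. g(cons(p(e), p(c)), cons(p(c), cons(g(cons(p(e), p(c)), cons(p(c), cons(c, e))), e)))  →  g(cons(p(e), p(c)), cons(p(c), cons(c, e)))   [R2 at 2.2.1]
5. g(cons(p(e), p(c)), cons(p(c), cons(c, e)))  →  c   [R2 at ε]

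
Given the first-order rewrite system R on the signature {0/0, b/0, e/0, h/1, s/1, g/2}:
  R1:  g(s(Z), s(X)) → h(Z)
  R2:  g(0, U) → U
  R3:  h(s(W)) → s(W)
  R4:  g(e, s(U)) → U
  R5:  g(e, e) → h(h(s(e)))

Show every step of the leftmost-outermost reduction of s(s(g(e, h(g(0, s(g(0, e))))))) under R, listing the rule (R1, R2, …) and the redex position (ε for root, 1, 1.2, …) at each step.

s(s(e))

1. s(s(g(e, h(g(0, s(g(0, e)))))))  →  s(s(g(e, h(s(g(0, e))))))   [R2 at 1.1.2.1]
2. s(s(g(e, h(s(g(0, e))))))  →  s(s(g(e, s(g(0, e)))))   [R3 at 1.1.2]
3. s(s(g(e, s(g(0, e)))))  →  s(s(g(0, e)))   [R4 at 1.1]
4. s(s(g(0, e)))  →  s(s(e))   [R2 at 1.1]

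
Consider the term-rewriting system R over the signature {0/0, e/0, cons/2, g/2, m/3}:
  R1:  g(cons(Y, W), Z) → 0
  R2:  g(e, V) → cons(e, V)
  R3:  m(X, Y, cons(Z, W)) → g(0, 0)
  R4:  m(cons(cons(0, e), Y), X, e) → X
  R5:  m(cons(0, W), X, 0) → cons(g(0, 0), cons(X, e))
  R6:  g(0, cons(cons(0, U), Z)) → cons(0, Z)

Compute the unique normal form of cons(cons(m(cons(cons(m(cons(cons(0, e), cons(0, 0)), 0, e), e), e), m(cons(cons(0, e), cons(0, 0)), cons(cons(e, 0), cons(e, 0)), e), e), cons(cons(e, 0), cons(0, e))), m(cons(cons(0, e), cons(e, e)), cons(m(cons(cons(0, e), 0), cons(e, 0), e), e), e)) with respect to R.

cons(cons(cons(cons(e, 0), cons(e, 0)), cons(cons(e, 0), cons(0, e))), cons(cons(e, 0), e))

1. cons(cons(m(cons(cons(m(cons(cons(0, e), cons(0, 0)), 0, e), e), e), m(cons(cons(0, e), cons(0, 0)), cons(cons(e, 0), cons(e, 0)), e), e), cons(cons(e, 0), cons(0, e))), m(cons(cons(0, e), cons(e, e)), cons(m(cons(cons(0, e), 0), cons(e, 0), e), e), e))  →  cons(cons(m(cons(cons(0, e), e), m(cons(cons(0, e), cons(0, 0)), cons(cons(e, 0), cons(e, 0)), e), e), cons(cons(e, 0), cons(0, e))), m(cons(cons(0, e), cons(e, e)), cons(m(cons(cons(0, e), 0), cons(e, 0), e), e), e))   [R4 at 1.1.1.1.1]
2. cons(cons(m(cons(cons(0, e), e), m(cons(cons(0, e), cons(0, 0)), cons(cons(e, 0), cons(e, 0)), e), e), cons(cons(e, 0), cons(0, e))), m(cons(cons(0, e), cons(e, e)), cons(m(cons(cons(0, e), 0), cons(e, 0), e), e), e))  →  cons(cons(m(cons(cons(0, e), cons(0, 0)), cons(cons(e, 0), cons(e, 0)), e), cons(cons(e, 0), cons(0, e))), m(cons(cons(0, e), cons(e, e)), cons(m(cons(cons(0, e), 0), cons(e, 0), e), e), e))   [R4 at 1.1]
3. cons(cons(m(cons(cons(0, e), cons(0, 0)), cons(cons(e, 0), cons(e, 0)), e), cons(cons(e, 0), cons(0, e))), m(cons(cons(0, e), cons(e, e)), cons(m(cons(cons(0, e), 0), cons(e, 0), e), e), e))  →  cons(cons(cons(cons(e, 0), cons(e, 0)), cons(cons(e, 0), cons(0, e))), m(cons(cons(0, e), cons(e, e)), cons(m(cons(cons(0, e), 0), cons(e, 0), e), e), e))   [R4 at 1.1]
4. cons(cons(cons(cons(e, 0), cons(e, 0)), cons(cons(e, 0), cons(0, e))), m(cons(cons(0, e), cons(e, e)), cons(m(cons(cons(0, e), 0), cons(e, 0), e), e), e))  →  cons(cons(cons(cons(e, 0), cons(e, 0)), cons(cons(e, 0), cons(0, e))), cons(m(cons(cons(0, e), 0), cons(e, 0), e), e))   [R4 at 2]
5. cons(cons(cons(cons(e, 0), cons(e, 0)), cons(cons(e, 0), cons(0, e))), cons(m(cons(cons(0, e), 0), cons(e, 0), e), e))  →  cons(cons(cons(cons(e, 0), cons(e, 0)), cons(cons(e, 0), cons(0, e))), cons(cons(e, 0), e))   [R4 at 2.1]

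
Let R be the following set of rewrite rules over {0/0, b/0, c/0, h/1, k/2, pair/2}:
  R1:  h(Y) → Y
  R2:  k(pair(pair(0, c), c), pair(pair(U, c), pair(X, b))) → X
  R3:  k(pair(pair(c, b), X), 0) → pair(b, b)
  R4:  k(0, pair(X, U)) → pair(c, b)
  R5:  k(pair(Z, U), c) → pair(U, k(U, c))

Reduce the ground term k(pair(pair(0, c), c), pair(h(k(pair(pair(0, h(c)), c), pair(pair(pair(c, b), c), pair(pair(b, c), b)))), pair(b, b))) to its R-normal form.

b

1. k(pair(pair(0, c), c), pair(h(k(pair(pair(0, h(c)), c), pair(pair(pair(c, b), c), pair(pair(b, c), b)))), pair(b, b)))  →  k(pair(pair(0, c), c), pair(k(pair(pair(0, h(c)), c), pair(pair(pair(c, b), c), pair(pair(b, c), b))), pair(b, b)))   [R1 at 2.1]
2. k(pair(pair(0, c), c), pair(k(pair(pair(0, h(c)), c), pair(pair(pair(c, b), c), pair(pair(b, c), b))), pair(b, b)))  →  k(pair(pair(0, c), c), pair(k(pair(pair(0, c), c), pair(pair(pair(c, b), c), pair(pair(b, c), b))), pair(b, b)))   [R1 at 2.1.1.1.2]
3. k(pair(pair(0, c), c), pair(k(pair(pair(0, c), c), pair(pair(pair(c, b), c), pair(pair(b, c), b))), pair(b, b)))  →  k(pair(pair(0, c), c), pair(pair(b, c), pair(b, b)))   [R2 at 2.1]
4. k(pair(pair(0, c), c), pair(pair(b, c), pair(b, b)))  →  b   [R2 at ε]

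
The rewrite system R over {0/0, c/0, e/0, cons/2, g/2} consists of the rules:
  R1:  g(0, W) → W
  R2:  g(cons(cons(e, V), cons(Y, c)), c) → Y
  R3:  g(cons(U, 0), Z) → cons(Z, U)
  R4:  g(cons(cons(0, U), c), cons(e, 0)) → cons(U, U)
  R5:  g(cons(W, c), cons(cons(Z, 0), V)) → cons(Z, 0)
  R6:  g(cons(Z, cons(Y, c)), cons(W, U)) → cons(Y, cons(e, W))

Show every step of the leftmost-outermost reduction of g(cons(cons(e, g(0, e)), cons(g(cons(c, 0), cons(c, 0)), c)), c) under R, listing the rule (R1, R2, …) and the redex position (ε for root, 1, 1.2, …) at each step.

cons(cons(c, 0), c)

1. g(cons(cons(e, g(0, e)), cons(g(cons(c, 0), cons(c, 0)), c)), c)  →  g(cons(c, 0), cons(c, 0))   [R2 at ε]
2. g(cons(c, 0), cons(c, 0))  →  cons(cons(c, 0), c)   [R3 at ε]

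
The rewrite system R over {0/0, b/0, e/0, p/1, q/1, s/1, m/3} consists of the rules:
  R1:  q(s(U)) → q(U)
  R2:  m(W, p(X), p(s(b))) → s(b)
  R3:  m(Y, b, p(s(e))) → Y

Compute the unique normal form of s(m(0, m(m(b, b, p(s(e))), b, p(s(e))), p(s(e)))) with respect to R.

1. s(m(0, m(m(b, b, p(s(e))), b, p(s(e))), p(s(e))))  →  s(m(0, m(b, b, p(s(e))), p(s(e))))   [R3 at 1.2]
2. s(m(0, m(b, b, p(s(e))), p(s(e))))  →  s(m(0, b, p(s(e))))   [R3 at 1.2]
3. s(m(0, b, p(s(e))))  →  s(0)   [R3 at 1]

s(0)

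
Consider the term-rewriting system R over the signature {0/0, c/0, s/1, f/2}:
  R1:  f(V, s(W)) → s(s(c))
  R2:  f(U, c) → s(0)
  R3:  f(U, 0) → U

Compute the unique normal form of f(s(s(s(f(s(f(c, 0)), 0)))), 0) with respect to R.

s(s(s(s(c))))

1. f(s(s(s(f(s(f(c, 0)), 0)))), 0)  →  s(s(s(f(s(f(c, 0)), 0))))   [R3 at ε]
2. s(s(s(f(s(f(c, 0)), 0))))  →  s(s(s(s(f(c, 0)))))   [R3 at 1.1.1]
3. s(s(s(s(f(c, 0)))))  →  s(s(s(s(c))))   [R3 at 1.1.1.1]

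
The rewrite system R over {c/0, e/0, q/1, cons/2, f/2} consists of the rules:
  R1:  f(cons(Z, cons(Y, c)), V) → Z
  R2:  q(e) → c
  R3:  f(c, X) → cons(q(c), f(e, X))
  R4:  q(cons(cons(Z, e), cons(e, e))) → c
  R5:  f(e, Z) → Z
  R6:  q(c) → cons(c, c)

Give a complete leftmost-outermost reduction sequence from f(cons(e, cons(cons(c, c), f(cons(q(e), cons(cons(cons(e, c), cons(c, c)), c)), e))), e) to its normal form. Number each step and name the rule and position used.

e

1. f(cons(e, cons(cons(c, c), f(cons(q(e), cons(cons(cons(e, c), cons(c, c)), c)), e))), e)  →  f(cons(e, cons(cons(c, c), q(e))), e)   [R1 at 1.2.2]
2. f(cons(e, cons(cons(c, c), q(e))), e)  →  f(cons(e, cons(cons(c, c), c)), e)   [R2 at 1.2.2]
3. f(cons(e, cons(cons(c, c), c)), e)  →  e   [R1 at ε]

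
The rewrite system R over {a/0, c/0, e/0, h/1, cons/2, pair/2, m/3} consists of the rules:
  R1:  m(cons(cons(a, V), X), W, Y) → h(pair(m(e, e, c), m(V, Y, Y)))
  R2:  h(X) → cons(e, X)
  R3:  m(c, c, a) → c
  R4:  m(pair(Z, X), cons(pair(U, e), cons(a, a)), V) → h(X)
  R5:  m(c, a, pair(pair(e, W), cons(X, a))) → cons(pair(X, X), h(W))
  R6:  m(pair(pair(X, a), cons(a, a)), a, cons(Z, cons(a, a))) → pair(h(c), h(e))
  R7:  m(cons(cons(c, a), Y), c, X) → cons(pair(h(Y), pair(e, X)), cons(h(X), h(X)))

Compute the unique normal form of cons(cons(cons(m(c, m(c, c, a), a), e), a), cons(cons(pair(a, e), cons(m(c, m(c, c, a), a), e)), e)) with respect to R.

1. cons(cons(cons(m(c, m(c, c, a), a), e), a), cons(cons(pair(a, e), cons(m(c, m(c, c, a), a), e)), e))  →  cons(cons(cons(m(c, c, a), e), a), cons(cons(pair(a, e), cons(m(c, m(c, c, a), a), e)), e))   [R3 at 1.1.1.2]
2. cons(cons(cons(m(c, c, a), e), a), cons(cons(pair(a, e), cons(m(c, m(c, c, a), a), e)), e))  →  cons(cons(cons(c, e), a), cons(cons(pair(a, e), cons(m(c, m(c, c, a), a), e)), e))   [R3 at 1.1.1]
3. cons(cons(cons(c, e), a), cons(cons(pair(a, e), cons(m(c, m(c, c, a), a), e)), e))  →  cons(cons(cons(c, e), a), cons(cons(pair(a, e), cons(m(c, c, a), e)), e))   [R3 at 2.1.2.1.2]
4. cons(cons(cons(c, e), a), cons(cons(pair(a, e), cons(m(c, c, a), e)), e))  →  cons(cons(cons(c, e), a), cons(cons(pair(a, e), cons(c, e)), e))   [R3 at 2.1.2.1]

cons(cons(cons(c, e), a), cons(cons(pair(a, e), cons(c, e)), e))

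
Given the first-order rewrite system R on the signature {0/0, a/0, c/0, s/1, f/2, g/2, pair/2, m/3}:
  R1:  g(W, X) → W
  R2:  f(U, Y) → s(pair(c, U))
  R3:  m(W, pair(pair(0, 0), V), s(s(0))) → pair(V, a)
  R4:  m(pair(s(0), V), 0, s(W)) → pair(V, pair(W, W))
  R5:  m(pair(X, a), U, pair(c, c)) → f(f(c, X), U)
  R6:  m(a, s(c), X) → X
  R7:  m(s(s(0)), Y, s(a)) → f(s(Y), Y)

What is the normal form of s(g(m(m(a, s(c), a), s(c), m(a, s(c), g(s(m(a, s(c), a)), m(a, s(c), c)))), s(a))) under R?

1. s(g(m(m(a, s(c), a), s(c), m(a, s(c), g(s(m(a, s(c), a)), m(a, s(c), c)))), s(a)))  →  s(m(m(a, s(c), a), s(c), m(a, s(c), g(s(m(a, s(c), a)), m(a, s(c), c)))))   [R1 at 1]
2. s(m(m(a, s(c), a), s(c), m(a, s(c), g(s(m(a, s(c), a)), m(a, s(c), c)))))  →  s(m(a, s(c), m(a, s(c), g(s(m(a, s(c), a)), m(a, s(c), c)))))   [R6 at 1.1]
3. s(m(a, s(c), m(a, s(c), g(s(m(a, s(c), a)), m(a, s(c), c)))))  →  s(m(a, s(c), g(s(m(a, s(c), a)), m(a, s(c), c))))   [R6 at 1]
4. s(m(a, s(c), g(s(m(a, s(c), a)), m(a, s(c), c))))  →  s(g(s(m(a, s(c), a)), m(a, s(c), c)))   [R6 at 1]
5. s(g(s(m(a, s(c), a)), m(a, s(c), c)))  →  s(s(m(a, s(c), a)))   [R1 at 1]
6. s(s(m(a, s(c), a)))  →  s(s(a))   [R6 at 1.1]

s(s(a))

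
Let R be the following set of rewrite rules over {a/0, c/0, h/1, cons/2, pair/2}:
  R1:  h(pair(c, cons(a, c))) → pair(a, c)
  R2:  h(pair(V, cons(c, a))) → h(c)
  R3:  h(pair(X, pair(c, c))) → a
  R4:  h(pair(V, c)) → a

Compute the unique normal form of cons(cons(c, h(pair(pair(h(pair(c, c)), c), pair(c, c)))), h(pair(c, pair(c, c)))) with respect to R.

cons(cons(c, a), a)

1. cons(cons(c, h(pair(pair(h(pair(c, c)), c), pair(c, c)))), h(pair(c, pair(c, c))))  →  cons(cons(c, a), h(pair(c, pair(c, c))))   [R3 at 1.2]
2. cons(cons(c, a), h(pair(c, pair(c, c))))  →  cons(cons(c, a), a)   [R3 at 2]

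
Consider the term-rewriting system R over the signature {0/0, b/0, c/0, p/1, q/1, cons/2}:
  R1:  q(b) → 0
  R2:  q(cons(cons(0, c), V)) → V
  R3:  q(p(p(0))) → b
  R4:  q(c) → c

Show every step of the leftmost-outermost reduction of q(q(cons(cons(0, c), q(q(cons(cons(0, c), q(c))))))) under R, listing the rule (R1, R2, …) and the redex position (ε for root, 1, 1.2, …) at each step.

c

1. q(q(cons(cons(0, c), q(q(cons(cons(0, c), q(c)))))))  →  q(q(q(cons(cons(0, c), q(c)))))   [R2 at 1]
2. q(q(q(cons(cons(0, c), q(c)))))  →  q(q(q(c)))   [R2 at 1.1]
3. q(q(q(c)))  →  q(q(c))   [R4 at 1.1]
4. q(q(c))  →  q(c)   [R4 at 1]
5. q(c)  →  c   [R4 at ε]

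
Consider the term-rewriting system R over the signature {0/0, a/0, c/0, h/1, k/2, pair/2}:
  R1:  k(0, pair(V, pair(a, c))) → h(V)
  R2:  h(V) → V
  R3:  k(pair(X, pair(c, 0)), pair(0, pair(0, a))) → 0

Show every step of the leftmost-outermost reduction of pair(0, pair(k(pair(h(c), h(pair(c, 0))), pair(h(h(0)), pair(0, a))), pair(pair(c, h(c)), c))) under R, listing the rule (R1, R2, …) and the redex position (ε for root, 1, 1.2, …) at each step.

pair(0, pair(0, pair(pair(c, c), c)))

1. pair(0, pair(k(pair(h(c), h(pair(c, 0))), pair(h(h(0)), pair(0, a))), pair(pair(c, h(c)), c)))  →  pair(0, pair(k(pair(c, h(pair(c, 0))), pair(h(h(0)), pair(0, a))), pair(pair(c, h(c)), c)))   [R2 at 2.1.1.1]
2. pair(0, pair(k(pair(c, h(pair(c, 0))), pair(h(h(0)), pair(0, a))), pair(pair(c, h(c)), c)))  →  pair(0, pair(k(pair(c, pair(c, 0)), pair(h(h(0)), pair(0, a))), pair(pair(c, h(c)), c)))   [R2 at 2.1.1.2]
3. pair(0, pair(k(pair(c, pair(c, 0)), pair(h(h(0)), pair(0, a))), pair(pair(c, h(c)), c)))  →  pair(0, pair(k(pair(c, pair(c, 0)), pair(h(0), pair(0, a))), pair(pair(c, h(c)), c)))   [R2 at 2.1.2.1]
4. pair(0, pair(k(pair(c, pair(c, 0)), pair(h(0), pair(0, a))), pair(pair(c, h(c)), c)))  →  pair(0, pair(k(pair(c, pair(c, 0)), pair(0, pair(0, a))), pair(pair(c, h(c)), c)))   [R2 at 2.1.2.1]
5. pair(0, pair(k(pair(c, pair(c, 0)), pair(0, pair(0, a))), pair(pair(c, h(c)), c)))  →  pair(0, pair(0, pair(pair(c, h(c)), c)))   [R3 at 2.1]
6. pair(0, pair(0, pair(pair(c, h(c)), c)))  →  pair(0, pair(0, pair(pair(c, c), c)))   [R2 at 2.2.1.2]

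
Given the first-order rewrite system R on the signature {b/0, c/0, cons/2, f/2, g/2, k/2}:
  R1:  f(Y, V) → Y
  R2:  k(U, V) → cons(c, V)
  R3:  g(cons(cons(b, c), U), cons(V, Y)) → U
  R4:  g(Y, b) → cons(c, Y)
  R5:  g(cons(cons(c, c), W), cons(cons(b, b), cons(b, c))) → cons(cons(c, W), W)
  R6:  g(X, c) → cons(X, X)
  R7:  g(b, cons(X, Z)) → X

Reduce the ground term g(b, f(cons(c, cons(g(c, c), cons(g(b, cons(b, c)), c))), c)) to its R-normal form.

c

1. g(b, f(cons(c, cons(g(c, c), cons(g(b, cons(b, c)), c))), c))  →  g(b, cons(c, cons(g(c, c), cons(g(b, cons(b, c)), c))))   [R1 at 2]
2. g(b, cons(c, cons(g(c, c), cons(g(b, cons(b, c)), c))))  →  c   [R7 at ε]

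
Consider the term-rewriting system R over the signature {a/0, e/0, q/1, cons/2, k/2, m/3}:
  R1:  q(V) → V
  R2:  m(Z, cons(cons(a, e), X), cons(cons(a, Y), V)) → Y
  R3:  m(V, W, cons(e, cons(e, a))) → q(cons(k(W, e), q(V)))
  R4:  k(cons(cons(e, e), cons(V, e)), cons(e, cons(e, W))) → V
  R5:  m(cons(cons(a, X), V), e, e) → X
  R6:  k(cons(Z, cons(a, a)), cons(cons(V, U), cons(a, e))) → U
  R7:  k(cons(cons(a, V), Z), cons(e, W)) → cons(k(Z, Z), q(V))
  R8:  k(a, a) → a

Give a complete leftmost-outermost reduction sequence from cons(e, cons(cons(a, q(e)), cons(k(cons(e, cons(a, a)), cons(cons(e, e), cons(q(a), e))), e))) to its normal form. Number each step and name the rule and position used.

1. cons(e, cons(cons(a, q(e)), cons(k(cons(e, cons(a, a)), cons(cons(e, e), cons(q(a), e))), e)))  →  cons(e, cons(cons(a, e), cons(k(cons(e, cons(a, a)), cons(cons(e, e), cons(q(a), e))), e)))   [R1 at 2.1.2]
2. cons(e, cons(cons(a, e), cons(k(cons(e, cons(a, a)), cons(cons(e, e), cons(q(a), e))), e)))  →  cons(e, cons(cons(a, e), cons(k(cons(e, cons(a, a)), cons(cons(e, e), cons(a, e))), e)))   [R1 at 2.2.1.2.2.1]
3. cons(e, cons(cons(a, e), cons(k(cons(e, cons(a, a)), cons(cons(e, e), cons(a, e))), e)))  →  cons(e, cons(cons(a, e), cons(e, e)))   [R6 at 2.2.1]

cons(e, cons(cons(a, e), cons(e, e)))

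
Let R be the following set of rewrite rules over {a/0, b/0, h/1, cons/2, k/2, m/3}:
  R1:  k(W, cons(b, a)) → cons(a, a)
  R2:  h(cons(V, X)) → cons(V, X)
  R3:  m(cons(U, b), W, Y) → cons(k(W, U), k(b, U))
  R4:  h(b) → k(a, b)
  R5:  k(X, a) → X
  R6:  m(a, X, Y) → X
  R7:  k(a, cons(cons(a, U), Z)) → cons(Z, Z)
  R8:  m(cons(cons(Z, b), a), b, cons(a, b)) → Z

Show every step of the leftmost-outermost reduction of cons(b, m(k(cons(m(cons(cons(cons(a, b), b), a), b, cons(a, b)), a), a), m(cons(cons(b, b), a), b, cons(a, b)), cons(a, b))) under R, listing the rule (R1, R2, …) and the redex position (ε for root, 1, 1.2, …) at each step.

1. cons(b, m(k(cons(m(cons(cons(cons(a, b), b), a), b, cons(a, b)), a), a), m(cons(cons(b, b), a), b, cons(a, b)), cons(a, b)))  →  cons(b, m(cons(m(cons(cons(cons(a, b), b), a), b, cons(a, b)), a), m(cons(cons(b, b), a), b, cons(a, b)), cons(a, b)))   [R5 at 2.1]
2. cons(b, m(cons(m(cons(cons(cons(a, b), b), a), b, cons(a, b)), a), m(cons(cons(b, b), a), b, cons(a, b)), cons(a, b)))  →  cons(b, m(cons(cons(a, b), a), m(cons(cons(b, b), a), b, cons(a, b)), cons(a, b)))   [R8 at 2.1.1]
3. cons(b, m(cons(cons(a, b), a), m(cons(cons(b, b), a), b, cons(a, b)), cons(a, b)))  →  cons(b, m(cons(cons(a, b), a), b, cons(a, b)))   [R8 at 2.2]
4. cons(b, m(cons(cons(a, b), a), b, cons(a, b)))  →  cons(b, a)   [R8 at 2]

cons(b, a)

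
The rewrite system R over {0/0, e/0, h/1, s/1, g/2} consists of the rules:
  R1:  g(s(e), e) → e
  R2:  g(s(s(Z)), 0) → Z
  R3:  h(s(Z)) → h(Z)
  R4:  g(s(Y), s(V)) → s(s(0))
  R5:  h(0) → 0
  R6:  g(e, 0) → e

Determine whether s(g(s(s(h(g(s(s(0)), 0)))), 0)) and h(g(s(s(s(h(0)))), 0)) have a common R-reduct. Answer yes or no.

no — NF(t₁) = s(0), NF(t₂) = 0

Reduce t₁ = s(g(s(s(h(g(s(s(0)), 0)))), 0)):
1. s(g(s(s(h(g(s(s(0)), 0)))), 0))  →  s(h(g(s(s(0)), 0)))   [R2 at 1]
2. s(h(g(s(s(0)), 0)))  →  s(h(0))   [R2 at 1.1]
3. s(h(0))  →  s(0)   [R5 at 1]

Reduce t₂ = h(g(s(s(s(h(0)))), 0)):
1. h(g(s(s(s(h(0)))), 0))  →  h(s(h(0)))   [R2 at 1]
2. h(s(h(0)))  →  h(h(0))   [R3 at ε]
3. h(h(0))  →  h(0)   [R5 at 1]
4. h(0)  →  0   [R5 at ε]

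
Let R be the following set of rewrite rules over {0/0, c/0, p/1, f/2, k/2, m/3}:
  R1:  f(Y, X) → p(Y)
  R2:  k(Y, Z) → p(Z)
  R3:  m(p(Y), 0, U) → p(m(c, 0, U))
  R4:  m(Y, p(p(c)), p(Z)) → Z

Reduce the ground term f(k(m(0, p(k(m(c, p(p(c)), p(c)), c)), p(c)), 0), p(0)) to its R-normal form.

1. f(k(m(0, p(k(m(c, p(p(c)), p(c)), c)), p(c)), 0), p(0))  →  p(k(m(0, p(k(m(c, p(p(c)), p(c)), c)), p(c)), 0))   [R1 at ε]
2. p(k(m(0, p(k(m(c, p(p(c)), p(c)), c)), p(c)), 0))  →  p(p(0))   [R2 at 1]

p(p(0))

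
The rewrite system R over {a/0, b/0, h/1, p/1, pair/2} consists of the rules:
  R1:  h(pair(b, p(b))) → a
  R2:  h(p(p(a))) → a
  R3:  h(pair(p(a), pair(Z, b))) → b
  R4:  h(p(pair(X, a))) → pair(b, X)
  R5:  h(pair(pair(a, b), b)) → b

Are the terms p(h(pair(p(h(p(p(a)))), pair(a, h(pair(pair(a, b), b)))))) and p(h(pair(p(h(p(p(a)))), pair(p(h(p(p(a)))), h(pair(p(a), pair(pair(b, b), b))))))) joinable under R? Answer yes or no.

yes — NF(t₁) = p(b), NF(t₂) = p(b)

Reduce t₁ = p(h(pair(p(h(p(p(a)))), pair(a, h(pair(pair(a, b), b)))))):
1. p(h(pair(p(h(p(p(a)))), pair(a, h(pair(pair(a, b), b))))))  →  p(h(pair(p(a), pair(a, h(pair(pair(a, b), b))))))   [R2 at 1.1.1.1]
2. p(h(pair(p(a), pair(a, h(pair(pair(a, b), b))))))  →  p(h(pair(p(a), pair(a, b))))   [R5 at 1.1.2.2]
3. p(h(pair(p(a), pair(a, b))))  →  p(b)   [R3 at 1]

Reduce t₂ = p(h(pair(p(h(p(p(a)))), pair(p(h(p(p(a)))), h(pair(p(a), pair(pair(b, b), b))))))):
1. p(h(pair(p(h(p(p(a)))), pair(p(h(p(p(a)))), h(pair(p(a), pair(pair(b, b), b)))))))  →  p(h(pair(p(a), pair(p(h(p(p(a)))), h(pair(p(a), pair(pair(b, b), b)))))))   [R2 at 1.1.1.1]
2. p(h(pair(p(a), pair(p(h(p(p(a)))), h(pair(p(a), pair(pair(b, b), b)))))))  →  p(h(pair(p(a), pair(p(a), h(pair(p(a), pair(pair(b, b), b)))))))   [R2 at 1.1.2.1.1]
3. p(h(pair(p(a), pair(p(a), h(pair(p(a), pair(pair(b, b), b)))))))  →  p(h(pair(p(a), pair(p(a), b))))   [R3 at 1.1.2.2]
4. p(h(pair(p(a), pair(p(a), b))))  →  p(b)   [R3 at 1]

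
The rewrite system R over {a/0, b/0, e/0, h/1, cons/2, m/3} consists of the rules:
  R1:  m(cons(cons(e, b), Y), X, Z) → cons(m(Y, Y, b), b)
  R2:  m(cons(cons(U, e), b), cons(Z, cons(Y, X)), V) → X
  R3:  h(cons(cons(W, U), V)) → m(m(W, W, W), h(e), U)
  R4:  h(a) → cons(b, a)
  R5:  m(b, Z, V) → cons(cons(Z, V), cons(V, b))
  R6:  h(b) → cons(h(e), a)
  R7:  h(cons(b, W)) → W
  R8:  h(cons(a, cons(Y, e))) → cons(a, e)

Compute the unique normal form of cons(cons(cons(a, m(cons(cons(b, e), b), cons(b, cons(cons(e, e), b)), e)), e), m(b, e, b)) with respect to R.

1. cons(cons(cons(a, m(cons(cons(b, e), b), cons(b, cons(cons(e, e), b)), e)), e), m(b, e, b))  →  cons(cons(cons(a, b), e), m(b, e, b))   [R2 at 1.1.2]
2. cons(cons(cons(a, b), e), m(b, e, b))  →  cons(cons(cons(a, b), e), cons(cons(e, b), cons(b, b)))   [R5 at 2]

cons(cons(cons(a, b), e), cons(cons(e, b), cons(b, b)))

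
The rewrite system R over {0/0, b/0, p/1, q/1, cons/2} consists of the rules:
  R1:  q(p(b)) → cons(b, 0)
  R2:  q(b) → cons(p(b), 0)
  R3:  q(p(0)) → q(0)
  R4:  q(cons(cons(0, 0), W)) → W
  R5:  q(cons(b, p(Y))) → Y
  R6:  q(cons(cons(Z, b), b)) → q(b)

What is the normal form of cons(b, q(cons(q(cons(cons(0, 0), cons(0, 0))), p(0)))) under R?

cons(b, p(0))

1. cons(b, q(cons(q(cons(cons(0, 0), cons(0, 0))), p(0))))  →  cons(b, q(cons(cons(0, 0), p(0))))   [R4 at 2.1.1]
2. cons(b, q(cons(cons(0, 0), p(0))))  →  cons(b, p(0))   [R4 at 2]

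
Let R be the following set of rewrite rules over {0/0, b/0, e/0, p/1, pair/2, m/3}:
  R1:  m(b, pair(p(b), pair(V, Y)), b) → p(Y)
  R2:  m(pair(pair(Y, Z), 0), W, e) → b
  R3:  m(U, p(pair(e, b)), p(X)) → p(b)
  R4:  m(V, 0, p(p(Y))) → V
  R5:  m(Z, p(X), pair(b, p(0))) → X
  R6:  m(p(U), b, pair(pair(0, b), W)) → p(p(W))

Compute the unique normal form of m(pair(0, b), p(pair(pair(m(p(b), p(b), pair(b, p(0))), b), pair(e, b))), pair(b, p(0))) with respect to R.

pair(pair(b, b), pair(e, b))

1. m(pair(0, b), p(pair(pair(m(p(b), p(b), pair(b, p(0))), b), pair(e, b))), pair(b, p(0)))  →  pair(pair(m(p(b), p(b), pair(b, p(0))), b), pair(e, b))   [R5 at ε]
2. pair(pair(m(p(b), p(b), pair(b, p(0))), b), pair(e, b))  →  pair(pair(b, b), pair(e, b))   [R5 at 1.1]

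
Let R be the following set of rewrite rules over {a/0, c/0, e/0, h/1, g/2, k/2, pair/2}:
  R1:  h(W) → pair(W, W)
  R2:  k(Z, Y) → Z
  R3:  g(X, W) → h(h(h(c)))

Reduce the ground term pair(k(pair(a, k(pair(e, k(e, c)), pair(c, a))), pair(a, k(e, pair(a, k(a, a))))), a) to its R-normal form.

pair(pair(a, pair(e, e)), a)

1. pair(k(pair(a, k(pair(e, k(e, c)), pair(c, a))), pair(a, k(e, pair(a, k(a, a))))), a)  →  pair(pair(a, k(pair(e, k(e, c)), pair(c, a))), a)   [R2 at 1]
2. pair(pair(a, k(pair(e, k(e, c)), pair(c, a))), a)  →  pair(pair(a, pair(e, k(e, c))), a)   [R2 at 1.2]
3. pair(pair(a, pair(e, k(e, c))), a)  →  pair(pair(a, pair(e, e)), a)   [R2 at 1.2.2]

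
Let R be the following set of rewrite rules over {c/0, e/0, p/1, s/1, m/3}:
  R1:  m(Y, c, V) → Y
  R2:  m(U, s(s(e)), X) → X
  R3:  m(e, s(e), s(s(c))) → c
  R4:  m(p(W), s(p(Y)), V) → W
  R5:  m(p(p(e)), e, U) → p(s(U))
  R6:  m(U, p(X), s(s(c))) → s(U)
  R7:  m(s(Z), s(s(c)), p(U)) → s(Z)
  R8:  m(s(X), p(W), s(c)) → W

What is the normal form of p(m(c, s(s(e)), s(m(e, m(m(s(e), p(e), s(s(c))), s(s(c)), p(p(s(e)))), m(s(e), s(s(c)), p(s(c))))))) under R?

1. p(m(c, s(s(e)), s(m(e, m(m(s(e), p(e), s(s(c))), s(s(c)), p(p(s(e)))), m(s(e), s(s(c)), p(s(c)))))))  →  p(s(m(e, m(m(s(e), p(e), s(s(c))), s(s(c)), p(p(s(e)))), m(s(e), s(s(c)), p(s(c))))))   [R2 at 1]
2. p(s(m(e, m(m(s(e), p(e), s(s(c))), s(s(c)), p(p(s(e)))), m(s(e), s(s(c)), p(s(c))))))  →  p(s(m(e, m(s(s(e)), s(s(c)), p(p(s(e)))), m(s(e), s(s(c)), p(s(c))))))   [R6 at 1.1.2.1]
3. p(s(m(e, m(s(s(e)), s(s(c)), p(p(s(e)))), m(s(e), s(s(c)), p(s(c))))))  →  p(s(m(e, s(s(e)), m(s(e), s(s(c)), p(s(c))))))   [R7 at 1.1.2]
4. p(s(m(e, s(s(e)), m(s(e), s(s(c)), p(s(c))))))  →  p(s(m(s(e), s(s(c)), p(s(c)))))   [R2 at 1.1]
5. p(s(m(s(e), s(s(c)), p(s(c)))))  →  p(s(s(e)))   [R7 at 1.1]

p(s(s(e)))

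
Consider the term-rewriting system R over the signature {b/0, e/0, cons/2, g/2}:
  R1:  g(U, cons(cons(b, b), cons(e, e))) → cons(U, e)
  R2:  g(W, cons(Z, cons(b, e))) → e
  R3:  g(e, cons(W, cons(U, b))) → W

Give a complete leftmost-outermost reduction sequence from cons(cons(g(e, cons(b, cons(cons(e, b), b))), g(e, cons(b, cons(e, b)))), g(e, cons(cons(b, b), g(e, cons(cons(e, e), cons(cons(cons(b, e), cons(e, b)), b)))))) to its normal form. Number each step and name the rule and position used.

cons(cons(b, b), cons(e, e))

1. cons(cons(g(e, cons(b, cons(cons(e, b), b))), g(e, cons(b, cons(e, b)))), g(e, cons(cons(b, b), g(e, cons(cons(e, e), cons(cons(cons(b, e), cons(e, b)), b))))))  →  cons(cons(b, g(e, cons(b, cons(e, b)))), g(e, cons(cons(b, b), g(e, cons(cons(e, e), cons(cons(cons(b, e), cons(e, b)), b))))))   [R3 at 1.1]
2. cons(cons(b, g(e, cons(b, cons(e, b)))), g(e, cons(cons(b, b), g(e, cons(cons(e, e), cons(cons(cons(b, e), cons(e, b)), b))))))  →  cons(cons(b, b), g(e, cons(cons(b, b), g(e, cons(cons(e, e), cons(cons(cons(b, e), cons(e, b)), b))))))   [R3 at 1.2]
3. cons(cons(b, b), g(e, cons(cons(b, b), g(e, cons(cons(e, e), cons(cons(cons(b, e), cons(e, b)), b))))))  →  cons(cons(b, b), g(e, cons(cons(b, b), cons(e, e))))   [R3 at 2.2.2]
4. cons(cons(b, b), g(e, cons(cons(b, b), cons(e, e))))  →  cons(cons(b, b), cons(e, e))   [R1 at 2]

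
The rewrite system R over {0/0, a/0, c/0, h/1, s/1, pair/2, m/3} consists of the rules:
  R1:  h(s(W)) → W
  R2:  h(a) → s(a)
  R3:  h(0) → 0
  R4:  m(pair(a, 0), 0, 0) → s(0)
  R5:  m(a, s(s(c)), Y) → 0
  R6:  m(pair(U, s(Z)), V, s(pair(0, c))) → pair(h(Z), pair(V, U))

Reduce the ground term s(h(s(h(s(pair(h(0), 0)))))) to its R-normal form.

s(pair(0, 0))

1. s(h(s(h(s(pair(h(0), 0))))))  →  s(h(s(pair(h(0), 0))))   [R1 at 1]
2. s(h(s(pair(h(0), 0))))  →  s(pair(h(0), 0))   [R1 at 1]
3. s(pair(h(0), 0))  →  s(pair(0, 0))   [R3 at 1.1]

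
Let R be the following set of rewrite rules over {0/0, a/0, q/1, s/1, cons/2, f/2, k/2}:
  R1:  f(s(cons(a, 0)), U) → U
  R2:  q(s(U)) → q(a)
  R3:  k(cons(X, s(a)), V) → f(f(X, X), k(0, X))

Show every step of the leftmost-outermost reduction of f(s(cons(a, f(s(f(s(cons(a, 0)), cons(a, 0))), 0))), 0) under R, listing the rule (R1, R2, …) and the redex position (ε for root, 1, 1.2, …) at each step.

0

1. f(s(cons(a, f(s(f(s(cons(a, 0)), cons(a, 0))), 0))), 0)  →  f(s(cons(a, f(s(cons(a, 0)), 0))), 0)   [R1 at 1.1.2.1.1]
2. f(s(cons(a, f(s(cons(a, 0)), 0))), 0)  →  f(s(cons(a, 0)), 0)   [R1 at 1.1.2]
3. f(s(cons(a, 0)), 0)  →  0   [R1 at ε]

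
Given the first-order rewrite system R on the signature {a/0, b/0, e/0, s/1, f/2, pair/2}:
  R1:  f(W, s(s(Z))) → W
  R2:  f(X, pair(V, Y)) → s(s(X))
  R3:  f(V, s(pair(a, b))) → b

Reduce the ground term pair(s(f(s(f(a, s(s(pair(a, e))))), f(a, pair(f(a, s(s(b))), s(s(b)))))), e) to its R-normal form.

1. pair(s(f(s(f(a, s(s(pair(a, e))))), f(a, pair(f(a, s(s(b))), s(s(b)))))), e)  →  pair(s(f(s(a), f(a, pair(f(a, s(s(b))), s(s(b)))))), e)   [R1 at 1.1.1.1]
2. pair(s(f(s(a), f(a, pair(f(a, s(s(b))), s(s(b)))))), e)  →  pair(s(f(s(a), s(s(a)))), e)   [R2 at 1.1.2]
3. pair(s(f(s(a), s(s(a)))), e)  →  pair(s(s(a)), e)   [R1 at 1.1]

pair(s(s(a)), e)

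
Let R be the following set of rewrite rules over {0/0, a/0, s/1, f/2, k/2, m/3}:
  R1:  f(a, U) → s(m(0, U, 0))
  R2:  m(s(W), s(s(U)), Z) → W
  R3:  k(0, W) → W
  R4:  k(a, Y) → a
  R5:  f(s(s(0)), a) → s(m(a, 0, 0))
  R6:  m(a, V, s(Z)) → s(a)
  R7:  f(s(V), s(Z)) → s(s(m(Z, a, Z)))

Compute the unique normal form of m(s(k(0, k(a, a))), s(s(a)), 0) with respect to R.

a

1. m(s(k(0, k(a, a))), s(s(a)), 0)  →  k(0, k(a, a))   [R2 at ε]
2. k(0, k(a, a))  →  k(a, a)   [R3 at ε]
3. k(a, a)  →  a   [R4 at ε]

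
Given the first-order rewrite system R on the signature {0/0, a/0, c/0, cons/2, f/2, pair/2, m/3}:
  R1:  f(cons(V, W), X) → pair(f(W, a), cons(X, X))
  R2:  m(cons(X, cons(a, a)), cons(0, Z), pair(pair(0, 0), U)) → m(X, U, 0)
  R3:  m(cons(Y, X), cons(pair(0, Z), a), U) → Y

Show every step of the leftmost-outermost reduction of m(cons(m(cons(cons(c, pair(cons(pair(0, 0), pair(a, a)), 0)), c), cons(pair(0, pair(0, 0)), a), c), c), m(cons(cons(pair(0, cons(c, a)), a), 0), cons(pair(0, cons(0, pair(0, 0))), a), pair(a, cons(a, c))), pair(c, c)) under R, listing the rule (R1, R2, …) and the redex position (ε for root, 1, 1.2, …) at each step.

1. m(cons(m(cons(cons(c, pair(cons(pair(0, 0), pair(a, a)), 0)), c), cons(pair(0, pair(0, 0)), a), c), c), m(cons(cons(pair(0, cons(c, a)), a), 0), cons(pair(0, cons(0, pair(0, 0))), a), pair(a, cons(a, c))), pair(c, c))  →  m(cons(cons(c, pair(cons(pair(0, 0), pair(a, a)), 0)), c), m(cons(cons(pair(0, cons(c, a)), a), 0), cons(pair(0, cons(0, pair(0, 0))), a), pair(a, cons(a, c))), pair(c, c))   [R3 at 1.1]
2. m(cons(cons(c, pair(cons(pair(0, 0), pair(a, a)), 0)), c), m(cons(cons(pair(0, cons(c, a)), a), 0), cons(pair(0, cons(0, pair(0, 0))), a), pair(a, cons(a, c))), pair(c, c))  →  m(cons(cons(c, pair(cons(pair(0, 0), pair(a, a)), 0)), c), cons(pair(0, cons(c, a)), a), pair(c, c))   [R3 at 2]
3. m(cons(cons(c, pair(cons(pair(0, 0), pair(a, a)), 0)), c), cons(pair(0, cons(c, a)), a), pair(c, c))  →  cons(c, pair(cons(pair(0, 0), pair(a, a)), 0))   [R3 at ε]

cons(c, pair(cons(pair(0, 0), pair(a, a)), 0))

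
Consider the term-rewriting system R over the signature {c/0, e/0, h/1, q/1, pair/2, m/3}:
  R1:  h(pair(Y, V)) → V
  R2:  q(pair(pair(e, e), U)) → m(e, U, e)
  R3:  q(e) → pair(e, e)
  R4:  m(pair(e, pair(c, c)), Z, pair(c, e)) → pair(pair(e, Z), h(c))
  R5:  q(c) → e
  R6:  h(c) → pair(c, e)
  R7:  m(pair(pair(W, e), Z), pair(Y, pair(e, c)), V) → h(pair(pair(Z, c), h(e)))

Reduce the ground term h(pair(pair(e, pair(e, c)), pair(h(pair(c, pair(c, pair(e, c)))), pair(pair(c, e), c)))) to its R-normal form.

1. h(pair(pair(e, pair(e, c)), pair(h(pair(c, pair(c, pair(e, c)))), pair(pair(c, e), c))))  →  pair(h(pair(c, pair(c, pair(e, c)))), pair(pair(c, e), c))   [R1 at ε]
2. pair(h(pair(c, pair(c, pair(e, c)))), pair(pair(c, e), c))  →  pair(pair(c, pair(e, c)), pair(pair(c, e), c))   [R1 at 1]

pair(pair(c, pair(e, c)), pair(pair(c, e), c))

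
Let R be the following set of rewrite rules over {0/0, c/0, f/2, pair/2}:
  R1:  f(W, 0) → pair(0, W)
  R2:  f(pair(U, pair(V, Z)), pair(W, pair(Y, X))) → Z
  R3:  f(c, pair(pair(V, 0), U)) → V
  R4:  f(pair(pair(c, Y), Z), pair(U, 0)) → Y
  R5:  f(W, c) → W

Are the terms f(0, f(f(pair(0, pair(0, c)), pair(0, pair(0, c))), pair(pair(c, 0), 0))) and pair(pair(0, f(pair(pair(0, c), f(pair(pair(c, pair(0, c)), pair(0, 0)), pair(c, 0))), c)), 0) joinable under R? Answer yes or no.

no — NF(t₁) = 0, NF(t₂) = pair(pair(0, pair(pair(0, c), pair(0, c))), 0)

Reduce t₁ = f(0, f(f(pair(0, pair(0, c)), pair(0, pair(0, c))), pair(pair(c, 0), 0))):
1. f(0, f(f(pair(0, pair(0, c)), pair(0, pair(0, c))), pair(pair(c, 0), 0)))  →  f(0, f(c, pair(pair(c, 0), 0)))   [R2 at 2.1]
2. f(0, f(c, pair(pair(c, 0), 0)))  →  f(0, c)   [R3 at 2]
3. f(0, c)  →  0   [R5 at ε]

Reduce t₂ = pair(pair(0, f(pair(pair(0, c), f(pair(pair(c, pair(0, c)), pair(0, 0)), pair(c, 0))), c)), 0):
1. pair(pair(0, f(pair(pair(0, c), f(pair(pair(c, pair(0, c)), pair(0, 0)), pair(c, 0))), c)), 0)  →  pair(pair(0, pair(pair(0, c), f(pair(pair(c, pair(0, c)), pair(0, 0)), pair(c, 0)))), 0)   [R5 at 1.2]
2. pair(pair(0, pair(pair(0, c), f(pair(pair(c, pair(0, c)), pair(0, 0)), pair(c, 0)))), 0)  →  pair(pair(0, pair(pair(0, c), pair(0, c))), 0)   [R4 at 1.2.2]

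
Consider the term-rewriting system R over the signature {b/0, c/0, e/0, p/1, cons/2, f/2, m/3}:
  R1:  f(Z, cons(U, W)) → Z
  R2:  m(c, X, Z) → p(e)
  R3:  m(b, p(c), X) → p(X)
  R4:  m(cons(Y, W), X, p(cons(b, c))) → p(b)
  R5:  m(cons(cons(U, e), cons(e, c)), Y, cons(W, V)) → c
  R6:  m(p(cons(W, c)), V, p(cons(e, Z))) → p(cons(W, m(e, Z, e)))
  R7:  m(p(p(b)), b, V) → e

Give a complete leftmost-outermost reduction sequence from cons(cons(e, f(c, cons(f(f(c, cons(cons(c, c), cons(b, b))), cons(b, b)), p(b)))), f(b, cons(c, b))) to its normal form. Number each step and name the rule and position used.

cons(cons(e, c), b)

1. cons(cons(e, f(c, cons(f(f(c, cons(cons(c, c), cons(b, b))), cons(b, b)), p(b)))), f(b, cons(c, b)))  →  cons(cons(e, c), f(b, cons(c, b)))   [R1 at 1.2]
2. cons(cons(e, c), f(b, cons(c, b)))  →  cons(cons(e, c), b)   [R1 at 2]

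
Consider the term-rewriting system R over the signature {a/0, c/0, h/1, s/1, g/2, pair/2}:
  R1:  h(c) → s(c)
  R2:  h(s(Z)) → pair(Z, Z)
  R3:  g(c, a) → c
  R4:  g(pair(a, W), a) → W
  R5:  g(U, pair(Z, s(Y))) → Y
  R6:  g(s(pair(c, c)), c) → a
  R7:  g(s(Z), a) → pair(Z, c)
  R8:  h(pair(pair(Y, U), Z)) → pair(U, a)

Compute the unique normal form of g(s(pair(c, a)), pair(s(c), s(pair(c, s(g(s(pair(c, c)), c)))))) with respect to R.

1. g(s(pair(c, a)), pair(s(c), s(pair(c, s(g(s(pair(c, c)), c))))))  →  pair(c, s(g(s(pair(c, c)), c)))   [R5 at ε]
2. pair(c, s(g(s(pair(c, c)), c)))  →  pair(c, s(a))   [R6 at 2.1]

pair(c, s(a))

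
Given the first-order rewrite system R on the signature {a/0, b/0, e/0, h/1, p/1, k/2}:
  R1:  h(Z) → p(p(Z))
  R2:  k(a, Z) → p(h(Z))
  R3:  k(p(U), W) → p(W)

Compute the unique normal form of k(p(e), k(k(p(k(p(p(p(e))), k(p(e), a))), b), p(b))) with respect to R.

p(p(p(b)))

1. k(p(e), k(k(p(k(p(p(p(e))), k(p(e), a))), b), p(b)))  →  p(k(k(p(k(p(p(p(e))), k(p(e), a))), b), p(b)))   [R3 at ε]
2. p(k(k(p(k(p(p(p(e))), k(p(e), a))), b), p(b)))  →  p(k(p(b), p(b)))   [R3 at 1.1]
3. p(k(p(b), p(b)))  →  p(p(p(b)))   [R3 at 1]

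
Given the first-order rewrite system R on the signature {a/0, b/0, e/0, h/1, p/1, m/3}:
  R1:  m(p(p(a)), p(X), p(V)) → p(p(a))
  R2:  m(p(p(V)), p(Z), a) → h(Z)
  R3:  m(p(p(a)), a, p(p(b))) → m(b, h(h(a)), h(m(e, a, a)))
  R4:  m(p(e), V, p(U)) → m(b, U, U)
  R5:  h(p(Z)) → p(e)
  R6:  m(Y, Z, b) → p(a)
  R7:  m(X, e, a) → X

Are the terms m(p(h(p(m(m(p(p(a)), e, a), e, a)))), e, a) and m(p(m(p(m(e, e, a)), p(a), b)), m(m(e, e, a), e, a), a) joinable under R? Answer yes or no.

Reduce t₁ = m(p(h(p(m(m(p(p(a)), e, a), e, a)))), e, a):
1. m(p(h(p(m(m(p(p(a)), e, a), e, a)))), e, a)  →  p(h(p(m(m(p(p(a)), e, a), e, a))))   [R7 at ε]
2. p(h(p(m(m(p(p(a)), e, a), e, a))))  →  p(p(e))   [R5 at 1]

Reduce t₂ = m(p(m(p(m(e, e, a)), p(a), b)), m(m(e, e, a), e, a), a):
1. m(p(m(p(m(e, e, a)), p(a), b)), m(m(e, e, a), e, a), a)  →  m(p(p(a)), m(m(e, e, a), e, a), a)   [R6 at 1.1]
2. m(p(p(a)), m(m(e, e, a), e, a), a)  →  m(p(p(a)), m(e, e, a), a)   [R7 at 2]
3. m(p(p(a)), m(e, e, a), a)  →  m(p(p(a)), e, a)   [R7 at 2]
4. m(p(p(a)), e, a)  →  p(p(a))   [R7 at ε]

no — NF(t₁) = p(p(e)), NF(t₂) = p(p(a))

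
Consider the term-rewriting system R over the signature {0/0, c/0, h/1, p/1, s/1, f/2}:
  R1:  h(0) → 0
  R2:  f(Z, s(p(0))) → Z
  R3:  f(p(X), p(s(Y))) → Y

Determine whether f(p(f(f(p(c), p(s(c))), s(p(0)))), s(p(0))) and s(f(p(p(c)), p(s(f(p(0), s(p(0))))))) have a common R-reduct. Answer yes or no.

Reduce t₁ = f(p(f(f(p(c), p(s(c))), s(p(0)))), s(p(0))):
1. f(p(f(f(p(c), p(s(c))), s(p(0)))), s(p(0)))  →  p(f(f(p(c), p(s(c))), s(p(0))))   [R2 at ε]
2. p(f(f(p(c), p(s(c))), s(p(0))))  →  p(f(p(c), p(s(c))))   [R2 at 1]
3. p(f(p(c), p(s(c))))  →  p(c)   [R3 at 1]

Reduce t₂ = s(f(p(p(c)), p(s(f(p(0), s(p(0))))))):
1. s(f(p(p(c)), p(s(f(p(0), s(p(0)))))))  →  s(f(p(0), s(p(0))))   [R3 at 1]
2. s(f(p(0), s(p(0))))  →  s(p(0))   [R2 at 1]

no — NF(t₁) = p(c), NF(t₂) = s(p(0))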